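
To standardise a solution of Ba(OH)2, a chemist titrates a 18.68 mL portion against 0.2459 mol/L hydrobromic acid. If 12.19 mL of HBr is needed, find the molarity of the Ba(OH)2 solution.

n(HBr) delivered = 0.2459 x 0.01219 = 0.002998 mol.
The reaction is 1 Ba(OH)2 + 2 HBr, so n(Ba(OH)2) = 0.002998 x 1/2 = 0.001499 mol.
[Ba(OH)2] = 0.001499 mol / 0.01868 L = 0.0802 M.

0.0802 M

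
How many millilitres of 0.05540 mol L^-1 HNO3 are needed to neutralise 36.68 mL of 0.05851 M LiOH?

38.7 mL

n(LiOH) = 0.05851 mol/L x 0.03668 L = 0.002146 mol.
At equivalence n(HNO3) = n(LiOH) = 0.002146 mol.
V(HNO3) = 0.002146 / 0.05540 = 0.03874 L = 38.7 mL.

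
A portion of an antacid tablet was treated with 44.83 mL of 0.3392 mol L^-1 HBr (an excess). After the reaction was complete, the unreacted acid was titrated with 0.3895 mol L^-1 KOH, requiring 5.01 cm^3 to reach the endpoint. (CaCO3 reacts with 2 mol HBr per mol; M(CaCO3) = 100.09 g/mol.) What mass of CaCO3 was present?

Total n(HBr) added = 0.3392 x 0.04483 = 0.01521 mol.
n(KOH) used = 0.3895 x 0.005010 = 0.001951 mol, which equals the excess n(HBr).
So n(HBr) consumed by the sample = 0.01521 - 0.001951 = 0.01325 mol.
n(CaCO3) = 0.01325 / 2 = 0.006627 mol.
mass = 0.006627 mol x 100.09 g/mol = 0.663 g.

0.663 g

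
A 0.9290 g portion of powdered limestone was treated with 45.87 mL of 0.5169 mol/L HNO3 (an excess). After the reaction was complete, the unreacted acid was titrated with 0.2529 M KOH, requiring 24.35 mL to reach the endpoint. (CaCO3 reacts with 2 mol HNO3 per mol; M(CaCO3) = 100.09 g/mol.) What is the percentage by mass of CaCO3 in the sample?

94.6%

Total n(HNO3) added = 0.5169 x 0.04587 = 0.02371 mol.
n(KOH) used = 0.2529 x 0.02435 = 0.006158 mol, which equals the excess n(HNO3).
So n(HNO3) consumed by the sample = 0.02371 - 0.006158 = 0.01755 mol.
n(CaCO3) = 0.01755 / 2 = 0.008776 mol.
mass CaCO3 = 0.008776 x 100.09 = 0.8784 g, so %CaCO3 = 0.8784/0.9290 x 100 = 94.6%.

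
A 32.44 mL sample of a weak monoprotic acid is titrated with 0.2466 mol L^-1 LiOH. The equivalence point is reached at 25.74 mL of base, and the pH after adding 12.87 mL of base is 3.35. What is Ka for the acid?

4.5 x 10^-4

12.87 mL is half of the equivalence volume, so this is the half-equivalence point where [HA] = [A^-].
At half-equivalence pH = pKa, so pKa = 3.35.
Ka = 10^(-3.35) = 4.5 x 10^-4.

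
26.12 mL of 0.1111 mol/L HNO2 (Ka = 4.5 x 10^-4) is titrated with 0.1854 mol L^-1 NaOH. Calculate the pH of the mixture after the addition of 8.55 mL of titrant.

3.43

Initial n(HNO2) = 0.1111 x 0.02612 = 0.002902 mol.
n(NaOH) added = 0.1854 x 0.008550 = 0.001585 mol, converting that many moles of HNO2 to NO2-.
Remaining n(HNO2) = 0.001317 mol; n(NO2-) = 0.001585 mol.
By Henderson-Hasselbalch, pH = pKa + log([A^-]/[HA]) = 3.35 + log(0.001585/0.001317) = 3.35 + (+0.08) = 3.43.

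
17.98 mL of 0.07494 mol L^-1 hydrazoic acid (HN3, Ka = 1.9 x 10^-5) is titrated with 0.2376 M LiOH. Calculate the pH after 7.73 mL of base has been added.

n(acid) = 0.07494 x 0.01798 = 0.001347 mol; n(LiOH) added = 0.2376 x 0.007730 = 0.001837 mol.
Base is in excess by 0.001837 - 0.001347 = 0.0004892 mol in a total volume of 0.02571 L.
[OH^-] = 0.0004892/0.02571 = 0.01903 M, so pOH = 1.72 and pH = 14.00 - 1.72 = 12.28.

12.28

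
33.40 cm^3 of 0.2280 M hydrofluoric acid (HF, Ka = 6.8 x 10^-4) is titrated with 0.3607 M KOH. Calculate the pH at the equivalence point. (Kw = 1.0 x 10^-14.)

n(HF) = 0.2280 x 0.03340 = 0.007615 mol; V(KOH) at equivalence = 0.007615/0.3607 = 0.02111 L.
At equivalence all the acid is converted to F-; total volume = 0.03340 + 0.02111 = 0.05451 L, so [F-] = 0.007615/0.05451 = 0.1397 M.
Kb = Kw/Ka = 1.0e-14 / 6.8 x 10^-4 = 1.47e-11.
[OH^-] = sqrt(Kb x [F-]) = sqrt(1.47e-11 x 0.1397) = 1.43e-6 M.
pOH = 5.84, so pH = 14.00 - 5.84 = 8.16.

8.16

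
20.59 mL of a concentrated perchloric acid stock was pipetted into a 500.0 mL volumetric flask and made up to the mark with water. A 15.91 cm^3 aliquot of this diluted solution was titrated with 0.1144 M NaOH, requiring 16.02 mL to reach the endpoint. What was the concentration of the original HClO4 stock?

n(NaOH) = 0.1144 x 0.01602 = 0.001833 mol.
n(HClO4) in the aliquot = 0.001833 mol.
[diluted HClO4] = 0.001833 / 0.01591 = 0.1152 M.
Dilution factor = 500.0/20.59 = 24.28, so [stock] = 0.1152 x 24.28 = 2.80 M.

2.80 M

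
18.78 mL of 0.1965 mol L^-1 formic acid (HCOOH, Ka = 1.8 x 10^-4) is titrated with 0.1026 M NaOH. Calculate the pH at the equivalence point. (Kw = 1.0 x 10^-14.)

n(HCOOH) = 0.1965 x 0.01878 = 0.003690 mol; V(NaOH) at equivalence = 0.003690/0.1026 = 0.03597 L.
At equivalence all the acid is converted to HCOO-; total volume = 0.01878 + 0.03597 = 0.05475 L, so [HCOO-] = 0.003690/0.05475 = 0.06741 M.
Kb = Kw/Ka = 1.0e-14 / 1.8 x 10^-4 = 5.56e-11.
[OH^-] = sqrt(Kb x [HCOO-]) = sqrt(5.56e-11 x 0.06741) = 1.94e-6 M.
pOH = 5.71, so pH = 14.00 - 5.71 = 8.29.

8.29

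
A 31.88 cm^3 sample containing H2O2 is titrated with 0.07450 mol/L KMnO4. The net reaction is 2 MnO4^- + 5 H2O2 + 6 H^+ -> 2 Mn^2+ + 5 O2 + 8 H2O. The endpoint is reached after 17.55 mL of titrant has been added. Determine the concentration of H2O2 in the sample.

n(KMnO4) = 0.07450 x 0.01755 = 0.001307 mol.
From the balanced equation, 2 mol KMnO4 reacts with 5 mol H2O2, so n(H2O2) = 0.001307 x 5/2 = 0.003269 mol.
[H2O2] = 0.003269 / 0.03188 L = 0.103 M.

0.103 M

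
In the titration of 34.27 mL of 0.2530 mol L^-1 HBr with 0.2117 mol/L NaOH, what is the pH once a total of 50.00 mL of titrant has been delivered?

12.36

n(acid) = 0.2530 x 0.03427 = 0.008670 mol; n(NaOH) added = 0.2117 x 0.05000 = 0.01059 mol.
Base is in excess by 0.01059 - 0.008670 = 0.001915 mol in a total volume of 0.08427 L.
[OH^-] = 0.001915/0.08427 = 0.02272 M, so pOH = 1.64 and pH = 14.00 - 1.64 = 12.36.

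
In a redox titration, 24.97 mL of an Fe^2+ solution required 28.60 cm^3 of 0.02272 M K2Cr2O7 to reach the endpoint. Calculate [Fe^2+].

0.156 M

n(K2Cr2O7) = 0.02272 x 0.02860 = 0.0006498 mol.
From the balanced equation, 1 mol K2Cr2O7 reacts with 6 mol Fe^2+, so n(Fe^2+) = 0.0006498 x 6/1 = 0.003899 mol.
[Fe^2+] = 0.003899 / 0.02497 L = 0.156 M.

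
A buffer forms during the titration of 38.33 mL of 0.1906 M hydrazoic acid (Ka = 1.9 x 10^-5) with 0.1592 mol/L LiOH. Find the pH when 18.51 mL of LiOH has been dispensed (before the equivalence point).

Initial n(HN3) = 0.1906 x 0.03833 = 0.007306 mol.
n(LiOH) added = 0.1592 x 0.01851 = 0.002947 mol, converting that many moles of HN3 to N3-.
Remaining n(HN3) = 0.004359 mol; n(N3-) = 0.002947 mol.
By Henderson-Hasselbalch, pH = pKa + log([A^-]/[HA]) = 4.72 + log(0.002947/0.004359) = 4.72 + (-0.17) = 4.55.

4.55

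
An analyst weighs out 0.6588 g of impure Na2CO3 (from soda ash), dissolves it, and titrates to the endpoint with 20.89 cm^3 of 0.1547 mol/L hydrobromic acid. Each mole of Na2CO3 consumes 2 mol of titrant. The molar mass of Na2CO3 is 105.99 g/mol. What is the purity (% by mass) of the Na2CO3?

n(HBr) = 0.1547 x 0.02089 = 0.003232 mol.
n(Na2CO3) = 0.003232 / 2 = 0.001616 mol.
mass of Na2CO3 = 0.001616 x 105.99 = 0.1713 g.
% purity = 0.1713 / 0.6588 x 100 = 26.0%.

26.0%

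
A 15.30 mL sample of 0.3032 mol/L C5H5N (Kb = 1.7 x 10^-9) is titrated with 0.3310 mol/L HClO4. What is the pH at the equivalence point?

n(C5H5N) = 0.3032 x 0.01530 = 0.004639 mol; V(HClO4) at equivalence = 0.004639/0.3310 = 0.01401 L.
At equivalence the base is fully converted to C5H5NH+; total volume = 0.02931 L, so [C5H5NH+] = 0.004639/0.02931 = 0.1582 M.
Ka(C5H5NH+) = Kw/Kb = 1.0e-14 / 1.7 x 10^-9 = 5.88e-6.
[H^+] = sqrt(Ka x [C5H5NH+]) = sqrt(5.88e-6 x 0.1582) = 0.000965 M.
pH = -log(0.000965) = 3.02.

3.02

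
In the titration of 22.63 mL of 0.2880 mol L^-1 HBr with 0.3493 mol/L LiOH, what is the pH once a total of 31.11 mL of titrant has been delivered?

n(acid) = 0.2880 x 0.02263 = 0.006517 mol; n(LiOH) added = 0.3493 x 0.03111 = 0.01087 mol.
Base is in excess by 0.01087 - 0.006517 = 0.004349 mol in a total volume of 0.05374 L.
[OH^-] = 0.004349/0.05374 = 0.08093 M, so pOH = 1.09 and pH = 14.00 - 1.09 = 12.91.

12.91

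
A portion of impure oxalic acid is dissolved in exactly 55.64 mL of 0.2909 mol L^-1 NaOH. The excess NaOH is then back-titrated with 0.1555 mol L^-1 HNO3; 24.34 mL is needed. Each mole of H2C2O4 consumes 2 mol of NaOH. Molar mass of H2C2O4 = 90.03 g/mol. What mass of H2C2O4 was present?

Total n(NaOH) added = 0.2909 x 0.05564 = 0.01619 mol.
n(HNO3) used = 0.1555 x 0.02434 = 0.003785 mol, which equals the excess n(NaOH).
So n(NaOH) consumed by the sample = 0.01619 - 0.003785 = 0.01240 mol.
n(H2C2O4) = 0.01240 / 2 = 0.006200 mol.
mass = 0.006200 mol x 90.03 g/mol = 0.558 g.

0.558 g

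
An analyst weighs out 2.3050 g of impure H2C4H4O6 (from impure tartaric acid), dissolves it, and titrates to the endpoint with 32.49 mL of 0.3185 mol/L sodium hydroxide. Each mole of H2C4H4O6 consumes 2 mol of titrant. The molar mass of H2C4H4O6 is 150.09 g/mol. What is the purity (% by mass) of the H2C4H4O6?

n(NaOH) = 0.3185 x 0.03249 = 0.01035 mol.
n(H2C4H4O6) = 0.01035 / 2 = 0.005174 mol.
mass of H2C4H4O6 = 0.005174 x 150.09 = 0.7766 g.
% purity = 0.7766 / 2.3050 x 100 = 33.7%.

33.7%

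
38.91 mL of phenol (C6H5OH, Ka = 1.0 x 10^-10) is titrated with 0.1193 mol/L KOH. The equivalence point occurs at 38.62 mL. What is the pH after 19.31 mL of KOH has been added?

10.00

19.31 mL is exactly half the equivalence volume (38.62/2), i.e. the half-equivalence point.
There, n(HA) = n(A^-), so pH = pKa = -log(1.0 x 10^-10) = 10.00.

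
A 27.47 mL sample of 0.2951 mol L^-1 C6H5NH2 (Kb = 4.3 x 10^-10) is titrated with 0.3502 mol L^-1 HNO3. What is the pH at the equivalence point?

2.71

n(C6H5NH2) = 0.2951 x 0.02747 = 0.008106 mol; V(HNO3) at equivalence = 0.008106/0.3502 = 0.02315 L.
At equivalence the base is fully converted to C6H5NH3+; total volume = 0.05062 L, so [C6H5NH3+] = 0.008106/0.05062 = 0.1601 M.
Ka(C6H5NH3+) = Kw/Kb = 1.0e-14 / 4.3 x 10^-10 = 2.33e-5.
[H^+] = sqrt(Ka x [C6H5NH3+]) = sqrt(2.33e-5 x 0.1601) = 0.00193 M.
pH = -log(0.00193) = 2.71.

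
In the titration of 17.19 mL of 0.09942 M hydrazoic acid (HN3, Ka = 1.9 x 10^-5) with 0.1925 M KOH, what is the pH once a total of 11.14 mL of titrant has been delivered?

n(acid) = 0.09942 x 0.01719 = 0.001709 mol; n(KOH) added = 0.1925 x 0.01114 = 0.002144 mol.
Base is in excess by 0.002144 - 0.001709 = 0.0004354 mol in a total volume of 0.02833 L.
[OH^-] = 0.0004354/0.02833 = 0.01537 M, so pOH = 1.81 and pH = 14.00 - 1.81 = 12.19.

12.19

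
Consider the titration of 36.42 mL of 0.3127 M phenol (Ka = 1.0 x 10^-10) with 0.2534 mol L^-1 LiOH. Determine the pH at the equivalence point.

11.57

n(C6H5OH) = 0.3127 x 0.03642 = 0.01139 mol; V(LiOH) at equivalence = 0.01139/0.2534 = 0.04494 L.
At equivalence all the acid is converted to C6H5O-; total volume = 0.03642 + 0.04494 = 0.08136 L, so [C6H5O-] = 0.01139/0.08136 = 0.1400 M.
Kb = Kw/Ka = 1.0e-14 / 1.0 x 10^-10 = 0.000100.
[OH^-] = sqrt(Kb x [C6H5O-]) = sqrt(0.000100 x 0.1400) = 0.00374 M.
pOH = 2.43, so pH = 14.00 - 2.43 = 11.57.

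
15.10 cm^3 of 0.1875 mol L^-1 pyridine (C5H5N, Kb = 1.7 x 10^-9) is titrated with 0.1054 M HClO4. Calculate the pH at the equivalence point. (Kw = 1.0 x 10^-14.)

3.20

n(C5H5N) = 0.1875 x 0.01510 = 0.002831 mol; V(HClO4) at equivalence = 0.002831/0.1054 = 0.02686 L.
At equivalence the base is fully converted to C5H5NH+; total volume = 0.04196 L, so [C5H5NH+] = 0.002831/0.04196 = 0.06747 M.
Ka(C5H5NH+) = Kw/Kb = 1.0e-14 / 1.7 x 10^-9 = 5.88e-6.
[H^+] = sqrt(Ka x [C5H5NH+]) = sqrt(5.88e-6 x 0.06747) = 0.000630 M.
pH = -log(0.000630) = 3.20.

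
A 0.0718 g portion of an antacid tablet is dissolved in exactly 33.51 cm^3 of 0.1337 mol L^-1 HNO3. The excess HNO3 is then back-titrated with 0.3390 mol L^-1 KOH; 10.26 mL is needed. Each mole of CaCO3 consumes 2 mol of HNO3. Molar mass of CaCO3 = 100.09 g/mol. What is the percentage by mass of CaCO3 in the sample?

Total n(HNO3) added = 0.1337 x 0.03351 = 0.004480 mol.
n(KOH) used = 0.3390 x 0.01026 = 0.003478 mol, which equals the excess n(HNO3).
So n(HNO3) consumed by the sample = 0.004480 - 0.003478 = 0.001002 mol.
n(CaCO3) = 0.001002 / 2 = 0.0005011 mol.
mass CaCO3 = 0.0005011 x 100.09 = 0.05015 g, so %CaCO3 = 0.05015/0.0718 x 100 = 69.9%.

69.9%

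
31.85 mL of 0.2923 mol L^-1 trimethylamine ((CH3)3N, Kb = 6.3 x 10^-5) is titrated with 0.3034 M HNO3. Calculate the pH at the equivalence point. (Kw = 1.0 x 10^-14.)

n((CH3)3N) = 0.2923 x 0.03185 = 0.009310 mol; V(HNO3) at equivalence = 0.009310/0.3034 = 0.03068 L.
At equivalence the base is fully converted to (CH3)3NH+; total volume = 0.06253 L, so [(CH3)3NH+] = 0.009310/0.06253 = 0.1489 M.
Ka((CH3)3NH+) = Kw/Kb = 1.0e-14 / 6.3 x 10^-5 = 1.59e-10.
[H^+] = sqrt(Ka x [(CH3)3NH+]) = sqrt(1.59e-10 x 0.1489) = 4.86e-6 M.
pH = -log(4.86e-6) = 5.31.

5.31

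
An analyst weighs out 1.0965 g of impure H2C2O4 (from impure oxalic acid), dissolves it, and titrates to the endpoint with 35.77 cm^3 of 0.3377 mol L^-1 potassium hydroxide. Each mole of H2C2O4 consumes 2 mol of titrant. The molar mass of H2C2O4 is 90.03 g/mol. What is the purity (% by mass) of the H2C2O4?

49.6%

n(KOH) = 0.3377 x 0.03577 = 0.01208 mol.
n(H2C2O4) = 0.01208 / 2 = 0.006040 mol.
mass of H2C2O4 = 0.006040 x 90.03 = 0.5438 g.
% purity = 0.5438 / 1.0965 x 100 = 49.6%.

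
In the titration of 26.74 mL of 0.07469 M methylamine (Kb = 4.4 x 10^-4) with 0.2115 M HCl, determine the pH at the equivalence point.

n(CH3NH2) = 0.07469 x 0.02674 = 0.001997 mol; V(HCl) at equivalence = 0.001997/0.2115 = 0.009443 L.
At equivalence the base is fully converted to CH3NH3+; total volume = 0.03618 L, so [CH3NH3+] = 0.001997/0.03618 = 0.05520 M.
Ka(CH3NH3+) = Kw/Kb = 1.0e-14 / 4.4 x 10^-4 = 2.27e-11.
[H^+] = sqrt(Ka x [CH3NH3+]) = sqrt(2.27e-11 x 0.05520) = 1.12e-6 M.
pH = -log(1.12e-6) = 5.95.

5.95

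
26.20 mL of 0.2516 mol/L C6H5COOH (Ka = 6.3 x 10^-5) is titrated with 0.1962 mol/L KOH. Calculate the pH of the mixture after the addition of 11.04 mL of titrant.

Initial n(C6H5COOH) = 0.2516 x 0.02620 = 0.006592 mol.
n(KOH) added = 0.1962 x 0.01104 = 0.002166 mol, converting that many moles of C6H5COOH to C6H5COO-.
Remaining n(C6H5COOH) = 0.004426 mol; n(C6H5COO-) = 0.002166 mol.
By Henderson-Hasselbalch, pH = pKa + log([A^-]/[HA]) = 4.20 + log(0.002166/0.004426) = 4.20 + (-0.31) = 3.89.

3.89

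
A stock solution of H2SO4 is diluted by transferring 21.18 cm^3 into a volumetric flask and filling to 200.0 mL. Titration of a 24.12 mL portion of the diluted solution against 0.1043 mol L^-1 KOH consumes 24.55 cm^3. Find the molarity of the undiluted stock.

0.501 M

n(KOH) = 0.1043 x 0.02455 = 0.002561 mol.
n(H2SO4) in the aliquot = 0.002561 x 1/2 = 0.001280 mol.
[diluted H2SO4] = 0.001280 / 0.02412 = 0.05308 M.
Dilution factor = 200.0/21.18 = 9.443, so [stock] = 0.05308 x 9.443 = 0.501 M.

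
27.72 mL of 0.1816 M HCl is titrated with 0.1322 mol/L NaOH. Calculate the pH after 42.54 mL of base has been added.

11.92

n(acid) = 0.1816 x 0.02772 = 0.005034 mol; n(NaOH) added = 0.1322 x 0.04254 = 0.005624 mol.
Base is in excess by 0.005624 - 0.005034 = 0.0005898 mol in a total volume of 0.07026 L.
[OH^-] = 0.0005898/0.07026 = 0.008395 M, so pOH = 2.08 and pH = 14.00 - 2.08 = 11.92.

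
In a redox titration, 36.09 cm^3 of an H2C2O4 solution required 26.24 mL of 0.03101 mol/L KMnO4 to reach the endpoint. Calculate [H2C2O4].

n(KMnO4) = 0.03101 x 0.02624 = 0.0008137 mol.
From the balanced equation, 2 mol KMnO4 reacts with 5 mol H2C2O4, so n(H2C2O4) = 0.0008137 x 5/2 = 0.002034 mol.
[H2C2O4] = 0.002034 / 0.03609 L = 0.0564 M.

0.0564 M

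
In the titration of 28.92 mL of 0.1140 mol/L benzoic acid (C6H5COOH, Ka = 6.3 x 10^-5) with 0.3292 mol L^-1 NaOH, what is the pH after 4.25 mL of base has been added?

Initial n(C6H5COOH) = 0.1140 x 0.02892 = 0.003297 mol.
n(NaOH) added = 0.3292 x 0.004250 = 0.001399 mol, converting that many moles of C6H5COOH to C6H5COO-.
Remaining n(C6H5COOH) = 0.001898 mol; n(C6H5COO-) = 0.001399 mol.
By Henderson-Hasselbalch, pH = pKa + log([A^-]/[HA]) = 4.20 + log(0.001399/0.001898) = 4.20 + (-0.13) = 4.07.

4.07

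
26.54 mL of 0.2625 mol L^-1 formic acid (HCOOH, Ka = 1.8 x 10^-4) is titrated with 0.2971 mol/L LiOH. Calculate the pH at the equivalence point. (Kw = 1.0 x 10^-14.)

8.44

n(HCOOH) = 0.2625 x 0.02654 = 0.006967 mol; V(LiOH) at equivalence = 0.006967/0.2971 = 0.02345 L.
At equivalence all the acid is converted to HCOO-; total volume = 0.02654 + 0.02345 = 0.04999 L, so [HCOO-] = 0.006967/0.04999 = 0.1394 M.
Kb = Kw/Ka = 1.0e-14 / 1.8 x 10^-4 = 5.56e-11.
[OH^-] = sqrt(Kb x [HCOO-]) = sqrt(5.56e-11 x 0.1394) = 2.78e-6 M.
pOH = 5.56, so pH = 14.00 - 5.56 = 8.44.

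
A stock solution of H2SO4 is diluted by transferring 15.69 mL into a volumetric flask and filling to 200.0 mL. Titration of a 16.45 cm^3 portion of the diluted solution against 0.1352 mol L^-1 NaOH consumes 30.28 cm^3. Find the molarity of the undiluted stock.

n(NaOH) = 0.1352 x 0.03028 = 0.004094 mol.
n(H2SO4) in the aliquot = 0.004094 x 1/2 = 0.002047 mol.
[diluted H2SO4] = 0.002047 / 0.01645 = 0.1244 M.
Dilution factor = 200.0/15.69 = 12.75, so [stock] = 0.1244 x 12.75 = 1.59 M.

1.59 M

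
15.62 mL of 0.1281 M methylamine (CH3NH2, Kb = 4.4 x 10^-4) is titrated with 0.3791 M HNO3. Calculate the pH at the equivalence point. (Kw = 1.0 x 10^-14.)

n(CH3NH2) = 0.1281 x 0.01562 = 0.002001 mol; V(HNO3) at equivalence = 0.002001/0.3791 = 0.005278 L.
At equivalence the base is fully converted to CH3NH3+; total volume = 0.02090 L, so [CH3NH3+] = 0.002001/0.02090 = 0.09575 M.
Ka(CH3NH3+) = Kw/Kb = 1.0e-14 / 4.4 x 10^-4 = 2.27e-11.
[H^+] = sqrt(Ka x [CH3NH3+]) = sqrt(2.27e-11 x 0.09575) = 1.48e-6 M.
pH = -log(1.48e-6) = 5.83.

5.83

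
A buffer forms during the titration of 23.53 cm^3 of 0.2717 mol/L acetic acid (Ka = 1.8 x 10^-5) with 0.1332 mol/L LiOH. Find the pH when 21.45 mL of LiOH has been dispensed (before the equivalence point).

Initial n(CH3COOH) = 0.2717 x 0.02353 = 0.006393 mol.
n(LiOH) added = 0.1332 x 0.02145 = 0.002857 mol, converting that many moles of CH3COOH to CH3COO-.
Remaining n(CH3COOH) = 0.003536 mol; n(CH3COO-) = 0.002857 mol.
By Henderson-Hasselbalch, pH = pKa + log([A^-]/[HA]) = 4.74 + log(0.002857/0.003536) = 4.74 + (-0.09) = 4.65.

4.65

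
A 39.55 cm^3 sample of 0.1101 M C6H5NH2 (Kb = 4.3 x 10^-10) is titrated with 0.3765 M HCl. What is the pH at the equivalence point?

2.85

n(C6H5NH2) = 0.1101 x 0.03955 = 0.004354 mol; V(HCl) at equivalence = 0.004354/0.3765 = 0.01157 L.
At equivalence the base is fully converted to C6H5NH3+; total volume = 0.05112 L, so [C6H5NH3+] = 0.004354/0.05112 = 0.08519 M.
Ka(C6H5NH3+) = Kw/Kb = 1.0e-14 / 4.3 x 10^-10 = 2.33e-5.
[H^+] = sqrt(Ka x [C6H5NH3+]) = sqrt(2.33e-5 x 0.08519) = 0.00141 M.
pH = -log(0.00141) = 2.85.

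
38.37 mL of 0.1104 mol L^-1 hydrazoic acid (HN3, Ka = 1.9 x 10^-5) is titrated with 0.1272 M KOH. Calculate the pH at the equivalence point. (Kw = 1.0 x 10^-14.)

8.75

n(HN3) = 0.1104 x 0.03837 = 0.004236 mol; V(KOH) at equivalence = 0.004236/0.1272 = 0.03330 L.
At equivalence all the acid is converted to N3-; total volume = 0.03837 + 0.03330 = 0.07167 L, so [N3-] = 0.004236/0.07167 = 0.05910 M.
Kb = Kw/Ka = 1.0e-14 / 1.9 x 10^-5 = 5.26e-10.
[OH^-] = sqrt(Kb x [N3-]) = sqrt(5.26e-10 x 0.05910) = 5.58e-6 M.
pOH = 5.25, so pH = 14.00 - 5.25 = 8.75.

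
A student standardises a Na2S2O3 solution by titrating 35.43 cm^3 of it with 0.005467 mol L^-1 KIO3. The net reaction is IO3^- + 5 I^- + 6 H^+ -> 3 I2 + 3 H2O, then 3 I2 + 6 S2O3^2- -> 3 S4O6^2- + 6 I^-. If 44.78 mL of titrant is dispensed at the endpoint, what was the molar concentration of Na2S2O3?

n(KIO3) = 0.005467 x 0.04478 = 0.0002448 mol.
From the balanced equation, 1 mol KIO3 reacts with 6 mol Na2S2O3, so n(Na2S2O3) = 0.0002448 x 6/1 = 0.001469 mol.
[Na2S2O3] = 0.001469 / 0.03543 L = 0.0415 M.

0.0415 M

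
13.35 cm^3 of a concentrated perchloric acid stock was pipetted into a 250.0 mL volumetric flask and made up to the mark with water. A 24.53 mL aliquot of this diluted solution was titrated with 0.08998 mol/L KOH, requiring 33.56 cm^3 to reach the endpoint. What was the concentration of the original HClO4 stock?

n(KOH) = 0.08998 x 0.03356 = 0.003020 mol.
n(HClO4) in the aliquot = 0.003020 mol.
[diluted HClO4] = 0.003020 / 0.02453 = 0.1231 M.
Dilution factor = 250.0/13.35 = 18.73, so [stock] = 0.1231 x 18.73 = 2.31 M.

2.31 M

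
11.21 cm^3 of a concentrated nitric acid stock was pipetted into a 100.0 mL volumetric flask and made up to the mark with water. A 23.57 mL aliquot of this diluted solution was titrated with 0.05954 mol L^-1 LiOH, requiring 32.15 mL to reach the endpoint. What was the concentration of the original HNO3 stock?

n(LiOH) = 0.05954 x 0.03215 = 0.001914 mol.
n(HNO3) in the aliquot = 0.001914 mol.
[diluted HNO3] = 0.001914 / 0.02357 = 0.08121 M.
Dilution factor = 100.0/11.21 = 8.921, so [stock] = 0.08121 x 8.921 = 0.724 M.

0.724 M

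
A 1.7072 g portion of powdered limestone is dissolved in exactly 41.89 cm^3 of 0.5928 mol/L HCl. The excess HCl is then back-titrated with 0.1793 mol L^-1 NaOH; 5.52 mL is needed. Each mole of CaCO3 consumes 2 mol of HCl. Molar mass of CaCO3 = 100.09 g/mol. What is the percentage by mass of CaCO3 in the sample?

Total n(HCl) added = 0.5928 x 0.04189 = 0.02483 mol.
n(NaOH) used = 0.1793 x 0.005520 = 0.0009897 mol, which equals the excess n(HCl).
So n(HCl) consumed by the sample = 0.02483 - 0.0009897 = 0.02384 mol.
n(CaCO3) = 0.02384 / 2 = 0.01192 mol.
mass CaCO3 = 0.01192 x 100.09 = 1.193 g, so %CaCO3 = 1.193/1.7072 x 100 = 69.9%.

69.9%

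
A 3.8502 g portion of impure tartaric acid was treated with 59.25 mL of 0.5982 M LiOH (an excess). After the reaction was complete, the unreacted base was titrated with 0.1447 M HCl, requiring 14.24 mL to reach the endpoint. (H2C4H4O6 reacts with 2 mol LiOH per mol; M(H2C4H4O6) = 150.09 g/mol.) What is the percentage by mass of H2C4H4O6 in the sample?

Total n(LiOH) added = 0.5982 x 0.05925 = 0.03544 mol.
n(HCl) used = 0.1447 x 0.01424 = 0.002061 mol, which equals the excess n(LiOH).
So n(LiOH) consumed by the sample = 0.03544 - 0.002061 = 0.03338 mol.
n(H2C4H4O6) = 0.03338 / 2 = 0.01669 mol.
mass H2C4H4O6 = 0.01669 x 150.09 = 2.505 g, so %H2C4H4O6 = 2.505/3.8502 x 100 = 65.1%.

65.1%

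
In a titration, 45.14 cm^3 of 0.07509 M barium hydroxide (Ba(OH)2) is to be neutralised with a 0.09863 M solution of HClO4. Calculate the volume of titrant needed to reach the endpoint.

68.7 mL

n(Ba(OH)2) = 0.07509 mol/L x 0.04514 L = 0.003390 mol.
The neutralisation is 1 Ba(OH)2 : 2 HClO4, so n(HClO4) = 0.003390 x 2/1 = 0.006779 mol.
V(HClO4) = 0.006779 / 0.09863 = 0.06873 L = 68.7 mL.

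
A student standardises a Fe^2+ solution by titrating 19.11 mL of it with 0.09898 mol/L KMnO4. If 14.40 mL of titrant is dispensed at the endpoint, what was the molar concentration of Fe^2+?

n(KMnO4) = 0.09898 x 0.01440 = 0.001425 mol.
From the balanced equation, 1 mol KMnO4 reacts with 5 mol Fe^2+, so n(Fe^2+) = 0.001425 x 5/1 = 0.007127 mol.
[Fe^2+] = 0.007127 / 0.01911 L = 0.373 M.

0.373 M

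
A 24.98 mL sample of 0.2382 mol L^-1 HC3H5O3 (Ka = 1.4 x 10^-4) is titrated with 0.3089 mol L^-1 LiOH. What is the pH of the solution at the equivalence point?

n(HC3H5O3) = 0.2382 x 0.02498 = 0.005950 mol; V(LiOH) at equivalence = 0.005950/0.3089 = 0.01926 L.
At equivalence all the acid is converted to C3H5O3-; total volume = 0.02498 + 0.01926 = 0.04424 L, so [C3H5O3-] = 0.005950/0.04424 = 0.1345 M.
Kb = Kw/Ka = 1.0e-14 / 1.4 x 10^-4 = 7.14e-11.
[OH^-] = sqrt(Kb x [C3H5O3-]) = sqrt(7.14e-11 x 0.1345) = 3.10e-6 M.
pOH = 5.51, so pH = 14.00 - 5.51 = 8.49.

8.49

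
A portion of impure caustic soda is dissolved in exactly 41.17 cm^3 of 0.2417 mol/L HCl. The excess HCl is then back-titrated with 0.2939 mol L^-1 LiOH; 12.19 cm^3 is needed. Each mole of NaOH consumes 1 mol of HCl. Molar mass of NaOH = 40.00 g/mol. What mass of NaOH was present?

0.255 g

Total n(HCl) added = 0.2417 x 0.04117 = 0.009951 mol.
n(LiOH) used = 0.2939 x 0.01219 = 0.003583 mol, which equals the excess n(HCl).
So n(HCl) consumed by the sample = 0.009951 - 0.003583 = 0.006368 mol.
n(NaOH) = 0.006368 / 1 = 0.006368 mol.
mass = 0.006368 mol x 40.00 g/mol = 0.255 g.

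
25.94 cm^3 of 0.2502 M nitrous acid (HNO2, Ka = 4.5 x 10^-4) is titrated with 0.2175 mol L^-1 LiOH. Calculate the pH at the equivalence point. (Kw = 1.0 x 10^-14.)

n(HNO2) = 0.2502 x 0.02594 = 0.006490 mol; V(LiOH) at equivalence = 0.006490/0.2175 = 0.02984 L.
At equivalence all the acid is converted to NO2-; total volume = 0.02594 + 0.02984 = 0.05578 L, so [NO2-] = 0.006490/0.05578 = 0.1164 M.
Kb = Kw/Ka = 1.0e-14 / 4.5 x 10^-4 = 2.22e-11.
[OH^-] = sqrt(Kb x [NO2-]) = sqrt(2.22e-11 x 0.1164) = 1.61e-6 M.
pOH = 5.79, so pH = 14.00 - 5.79 = 8.21.

8.21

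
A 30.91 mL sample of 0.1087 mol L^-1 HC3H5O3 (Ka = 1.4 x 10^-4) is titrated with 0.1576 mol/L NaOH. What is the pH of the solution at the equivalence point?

n(HC3H5O3) = 0.1087 x 0.03091 = 0.003360 mol; V(NaOH) at equivalence = 0.003360/0.1576 = 0.02132 L.
At equivalence all the acid is converted to C3H5O3-; total volume = 0.03091 + 0.02132 = 0.05223 L, so [C3H5O3-] = 0.003360/0.05223 = 0.06433 M.
Kb = Kw/Ka = 1.0e-14 / 1.4 x 10^-4 = 7.14e-11.
[OH^-] = sqrt(Kb x [C3H5O3-]) = sqrt(7.14e-11 x 0.06433) = 2.14e-6 M.
pOH = 5.67, so pH = 14.00 - 5.67 = 8.33.

8.33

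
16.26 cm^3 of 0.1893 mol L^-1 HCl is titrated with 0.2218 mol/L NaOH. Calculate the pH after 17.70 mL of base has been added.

12.40

n(acid) = 0.1893 x 0.01626 = 0.003078 mol; n(NaOH) added = 0.2218 x 0.01770 = 0.003926 mol.
Base is in excess by 0.003926 - 0.003078 = 0.0008478 mol in a total volume of 0.03396 L.
[OH^-] = 0.0008478/0.03396 = 0.02497 M, so pOH = 1.60 and pH = 14.00 - 1.60 = 12.40.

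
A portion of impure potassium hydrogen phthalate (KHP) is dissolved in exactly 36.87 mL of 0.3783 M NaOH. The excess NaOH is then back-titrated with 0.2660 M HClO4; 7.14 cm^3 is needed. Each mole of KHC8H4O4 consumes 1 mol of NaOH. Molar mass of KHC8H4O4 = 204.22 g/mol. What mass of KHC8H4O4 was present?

2.46 g

Total n(NaOH) added = 0.3783 x 0.03687 = 0.01395 mol.
n(HClO4) used = 0.2660 x 0.007140 = 0.001899 mol, which equals the excess n(NaOH).
So n(NaOH) consumed by the sample = 0.01395 - 0.001899 = 0.01205 mol.
n(KHC8H4O4) = 0.01205 / 1 = 0.01205 mol.
mass = 0.01205 mol x 204.22 g/mol = 2.46 g.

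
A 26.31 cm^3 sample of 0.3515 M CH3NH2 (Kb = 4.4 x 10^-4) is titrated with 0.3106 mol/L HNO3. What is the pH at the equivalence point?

5.71

n(CH3NH2) = 0.3515 x 0.02631 = 0.009248 mol; V(HNO3) at equivalence = 0.009248/0.3106 = 0.02977 L.
At equivalence the base is fully converted to CH3NH3+; total volume = 0.05608 L, so [CH3NH3+] = 0.009248/0.05608 = 0.1649 M.
Ka(CH3NH3+) = Kw/Kb = 1.0e-14 / 4.4 x 10^-4 = 2.27e-11.
[H^+] = sqrt(Ka x [CH3NH3+]) = sqrt(2.27e-11 x 0.1649) = 1.94e-6 M.
pH = -log(1.94e-6) = 5.71.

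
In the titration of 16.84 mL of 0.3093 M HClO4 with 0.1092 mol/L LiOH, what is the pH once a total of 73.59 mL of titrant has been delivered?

12.50

n(acid) = 0.3093 x 0.01684 = 0.005209 mol; n(LiOH) added = 0.1092 x 0.07359 = 0.008036 mol.
Base is in excess by 0.008036 - 0.005209 = 0.002827 mol in a total volume of 0.09043 L.
[OH^-] = 0.002827/0.09043 = 0.03127 M, so pOH = 1.50 and pH = 14.00 - 1.50 = 12.50.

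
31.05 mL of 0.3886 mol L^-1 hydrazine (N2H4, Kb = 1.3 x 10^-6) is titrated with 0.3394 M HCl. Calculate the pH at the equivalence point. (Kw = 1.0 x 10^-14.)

4.43

n(N2H4) = 0.3886 x 0.03105 = 0.01207 mol; V(HCl) at equivalence = 0.01207/0.3394 = 0.03555 L.
At equivalence the base is fully converted to N2H5+; total volume = 0.06660 L, so [N2H5+] = 0.01207/0.06660 = 0.1812 M.
Ka(N2H5+) = Kw/Kb = 1.0e-14 / 1.3 x 10^-6 = 7.69e-9.
[H^+] = sqrt(Ka x [N2H5+]) = sqrt(7.69e-9 x 0.1812) = 3.73e-5 M.
pH = -log(3.73e-5) = 4.43.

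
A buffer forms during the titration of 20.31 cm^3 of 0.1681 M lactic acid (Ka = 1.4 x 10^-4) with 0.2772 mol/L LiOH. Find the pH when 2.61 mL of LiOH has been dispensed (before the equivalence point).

Initial n(HC3H5O3) = 0.1681 x 0.02031 = 0.003414 mol.
n(LiOH) added = 0.2772 x 0.002610 = 0.0007235 mol, converting that many moles of HC3H5O3 to C3H5O3-.
Remaining n(HC3H5O3) = 0.002691 mol; n(C3H5O3-) = 0.0007235 mol.
By Henderson-Hasselbalch, pH = pKa + log([A^-]/[HA]) = 3.85 + log(0.0007235/0.002691) = 3.85 + (-0.57) = 3.28.

3.28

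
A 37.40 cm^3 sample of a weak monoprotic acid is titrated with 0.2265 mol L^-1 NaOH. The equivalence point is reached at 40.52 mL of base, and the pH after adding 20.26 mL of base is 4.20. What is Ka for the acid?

20.26 mL is half of the equivalence volume, so this is the half-equivalence point where [HA] = [A^-].
At half-equivalence pH = pKa, so pKa = 4.20.
Ka = 10^(-4.20) = 6.3 x 10^-5.

6.3 x 10^-5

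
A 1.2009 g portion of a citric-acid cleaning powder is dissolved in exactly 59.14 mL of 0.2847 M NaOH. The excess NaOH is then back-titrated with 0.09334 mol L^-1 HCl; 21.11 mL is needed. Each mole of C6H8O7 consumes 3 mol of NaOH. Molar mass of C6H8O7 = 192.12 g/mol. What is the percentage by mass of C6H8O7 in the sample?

Total n(NaOH) added = 0.2847 x 0.05914 = 0.01684 mol.
n(HCl) used = 0.09334 x 0.02111 = 0.001970 mol, which equals the excess n(NaOH).
So n(NaOH) consumed by the sample = 0.01684 - 0.001970 = 0.01487 mol.
n(C6H8O7) = 0.01487 / 3 = 0.004956 mol.
mass C6H8O7 = 0.004956 x 192.12 = 0.9521 g, so %C6H8O7 = 0.9521/1.2009 x 100 = 79.3%.

79.3%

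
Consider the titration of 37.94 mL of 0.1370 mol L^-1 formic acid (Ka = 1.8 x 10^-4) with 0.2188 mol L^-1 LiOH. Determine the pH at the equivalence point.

n(HCOOH) = 0.1370 x 0.03794 = 0.005198 mol; V(LiOH) at equivalence = 0.005198/0.2188 = 0.02376 L.
At equivalence all the acid is converted to HCOO-; total volume = 0.03794 + 0.02376 = 0.06170 L, so [HCOO-] = 0.005198/0.06170 = 0.08425 M.
Kb = Kw/Ka = 1.0e-14 / 1.8 x 10^-4 = 5.56e-11.
[OH^-] = sqrt(Kb x [HCOO-]) = sqrt(5.56e-11 x 0.08425) = 2.16e-6 M.
pOH = 5.66, so pH = 14.00 - 5.66 = 8.34.

8.34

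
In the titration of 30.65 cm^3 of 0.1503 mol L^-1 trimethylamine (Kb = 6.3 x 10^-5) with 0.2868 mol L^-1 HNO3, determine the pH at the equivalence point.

n((CH3)3N) = 0.1503 x 0.03065 = 0.004607 mol; V(HNO3) at equivalence = 0.004607/0.2868 = 0.01606 L.
At equivalence the base is fully converted to (CH3)3NH+; total volume = 0.04671 L, so [(CH3)3NH+] = 0.004607/0.04671 = 0.09862 M.
Ka((CH3)3NH+) = Kw/Kb = 1.0e-14 / 6.3 x 10^-5 = 1.59e-10.
[H^+] = sqrt(Ka x [(CH3)3NH+]) = sqrt(1.59e-10 x 0.09862) = 3.96e-6 M.
pH = -log(3.96e-6) = 5.40.

5.40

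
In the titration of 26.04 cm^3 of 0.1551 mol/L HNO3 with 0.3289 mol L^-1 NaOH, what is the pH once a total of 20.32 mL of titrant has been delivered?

n(acid) = 0.1551 x 0.02604 = 0.004039 mol; n(NaOH) added = 0.3289 x 0.02032 = 0.006683 mol.
Base is in excess by 0.006683 - 0.004039 = 0.002644 mol in a total volume of 0.04636 L.
[OH^-] = 0.002644/0.04636 = 0.05704 M, so pOH = 1.24 and pH = 14.00 - 1.24 = 12.76.

12.76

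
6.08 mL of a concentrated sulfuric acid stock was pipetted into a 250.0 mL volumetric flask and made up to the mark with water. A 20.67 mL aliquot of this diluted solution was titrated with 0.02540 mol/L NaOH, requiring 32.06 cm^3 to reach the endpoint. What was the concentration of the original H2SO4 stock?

n(NaOH) = 0.02540 x 0.03206 = 0.0008143 mol.
n(H2SO4) in the aliquot = 0.0008143 x 1/2 = 0.0004072 mol.
[diluted H2SO4] = 0.0004072 / 0.02067 = 0.01970 M.
Dilution factor = 250.0/6.080 = 41.12, so [stock] = 0.01970 x 41.12 = 0.810 M.

0.810 M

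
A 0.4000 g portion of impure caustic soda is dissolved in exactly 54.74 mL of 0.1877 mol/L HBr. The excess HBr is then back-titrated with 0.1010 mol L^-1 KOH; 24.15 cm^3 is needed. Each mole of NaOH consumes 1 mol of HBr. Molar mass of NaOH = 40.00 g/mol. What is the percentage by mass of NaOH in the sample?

Total n(HBr) added = 0.1877 x 0.05474 = 0.01027 mol.
n(KOH) used = 0.1010 x 0.02415 = 0.002439 mol, which equals the excess n(HBr).
So n(HBr) consumed by the sample = 0.01027 - 0.002439 = 0.007836 mol.
n(NaOH) = 0.007836 / 1 = 0.007836 mol.
mass NaOH = 0.007836 x 40.00 = 0.3134 g, so %NaOH = 0.3134/0.4000 x 100 = 78.4%.

78.4%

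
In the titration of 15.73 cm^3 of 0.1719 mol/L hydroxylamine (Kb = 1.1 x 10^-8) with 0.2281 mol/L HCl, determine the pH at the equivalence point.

n(NH2OH) = 0.1719 x 0.01573 = 0.002704 mol; V(HCl) at equivalence = 0.002704/0.2281 = 0.01185 L.
At equivalence the base is fully converted to NH3OH+; total volume = 0.02758 L, so [NH3OH+] = 0.002704/0.02758 = 0.09803 M.
Ka(NH3OH+) = Kw/Kb = 1.0e-14 / 1.1 x 10^-8 = 9.09e-7.
[H^+] = sqrt(Ka x [NH3OH+]) = sqrt(9.09e-7 x 0.09803) = 0.000299 M.
pH = -log(0.000299) = 3.53.

3.53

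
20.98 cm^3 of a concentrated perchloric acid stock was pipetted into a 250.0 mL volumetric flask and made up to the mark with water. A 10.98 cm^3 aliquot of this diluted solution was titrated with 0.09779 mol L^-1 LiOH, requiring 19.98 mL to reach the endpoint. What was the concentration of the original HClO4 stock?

n(LiOH) = 0.09779 x 0.01998 = 0.001954 mol.
n(HClO4) in the aliquot = 0.001954 mol.
[diluted HClO4] = 0.001954 / 0.01098 = 0.1779 M.
Dilution factor = 250.0/20.98 = 11.92, so [stock] = 0.1779 x 11.92 = 2.12 M.

2.12 M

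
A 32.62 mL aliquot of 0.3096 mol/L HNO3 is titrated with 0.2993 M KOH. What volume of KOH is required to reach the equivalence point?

n(HNO3) = 0.3096 mol/L x 0.03262 L = 0.01010 mol.
At equivalence n(KOH) = n(HNO3) = 0.01010 mol.
V(KOH) = 0.01010 / 0.2993 = 0.03374 L = 33.7 mL.

33.7 mL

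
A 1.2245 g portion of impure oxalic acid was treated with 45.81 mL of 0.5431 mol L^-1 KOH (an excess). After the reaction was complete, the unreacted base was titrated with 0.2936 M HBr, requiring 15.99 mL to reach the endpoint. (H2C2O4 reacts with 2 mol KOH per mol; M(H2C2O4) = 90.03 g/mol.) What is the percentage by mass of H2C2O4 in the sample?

Total n(KOH) added = 0.5431 x 0.04581 = 0.02488 mol.
n(HBr) used = 0.2936 x 0.01599 = 0.004695 mol, which equals the excess n(KOH).
So n(KOH) consumed by the sample = 0.02488 - 0.004695 = 0.02018 mol.
n(H2C2O4) = 0.02018 / 2 = 0.01009 mol.
mass H2C2O4 = 0.01009 x 90.03 = 0.9086 g, so %H2C2O4 = 0.9086/1.2245 x 100 = 74.2%.

74.2%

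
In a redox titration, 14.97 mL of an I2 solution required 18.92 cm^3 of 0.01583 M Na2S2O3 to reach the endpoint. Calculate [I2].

n(Na2S2O3) = 0.01583 x 0.01892 = 0.0002995 mol.
From the balanced equation, 2 mol Na2S2O3 reacts with 1 mol I2, so n(I2) = 0.0002995 x 1/2 = 0.0001498 mol.
[I2] = 0.0001498 / 0.01497 L = 0.0100 M.

0.0100 M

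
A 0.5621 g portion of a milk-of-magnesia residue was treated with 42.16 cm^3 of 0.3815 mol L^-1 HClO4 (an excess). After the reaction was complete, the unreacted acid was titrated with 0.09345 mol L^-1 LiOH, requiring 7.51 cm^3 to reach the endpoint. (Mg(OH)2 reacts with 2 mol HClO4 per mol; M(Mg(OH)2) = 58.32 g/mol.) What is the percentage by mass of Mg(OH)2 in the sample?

Total n(HClO4) added = 0.3815 x 0.04216 = 0.01608 mol.
n(LiOH) used = 0.09345 x 0.007510 = 0.0007018 mol, which equals the excess n(HClO4).
So n(HClO4) consumed by the sample = 0.01608 - 0.0007018 = 0.01538 mol.
n(Mg(OH)2) = 0.01538 / 2 = 0.007691 mol.
mass Mg(OH)2 = 0.007691 x 58.32 = 0.4485 g, so %Mg(OH)2 = 0.4485/0.5621 x 100 = 79.8%.

79.8%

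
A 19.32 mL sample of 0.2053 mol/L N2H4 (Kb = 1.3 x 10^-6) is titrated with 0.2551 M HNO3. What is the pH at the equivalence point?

n(N2H4) = 0.2053 x 0.01932 = 0.003966 mol; V(HNO3) at equivalence = 0.003966/0.2551 = 0.01555 L.
At equivalence the base is fully converted to N2H5+; total volume = 0.03487 L, so [N2H5+] = 0.003966/0.03487 = 0.1138 M.
Ka(N2H5+) = Kw/Kb = 1.0e-14 / 1.3 x 10^-6 = 7.69e-9.
[H^+] = sqrt(Ka x [N2H5+]) = sqrt(7.69e-9 x 0.1138) = 2.96e-5 M.
pH = -log(2.96e-5) = 4.53.

4.53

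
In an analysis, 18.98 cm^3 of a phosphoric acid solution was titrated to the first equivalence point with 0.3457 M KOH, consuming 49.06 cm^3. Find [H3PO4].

n(KOH) = 0.3457 x 0.04906 = 0.01696 mol.
At the first equivalence point, 1 mol OH^- react per mol H3PO4, so n(H3PO4) = 0.01696 / 1 = 0.01696 mol.
[H3PO4] = 0.01696 / 0.01898 L = 0.894 M.

0.894 M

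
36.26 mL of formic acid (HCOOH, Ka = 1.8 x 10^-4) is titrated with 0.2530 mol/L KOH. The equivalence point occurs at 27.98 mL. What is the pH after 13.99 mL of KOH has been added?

3.74

13.99 mL is exactly half the equivalence volume (27.98/2), i.e. the half-equivalence point.
There, n(HA) = n(A^-), so pH = pKa = -log(1.8 x 10^-4) = 3.74.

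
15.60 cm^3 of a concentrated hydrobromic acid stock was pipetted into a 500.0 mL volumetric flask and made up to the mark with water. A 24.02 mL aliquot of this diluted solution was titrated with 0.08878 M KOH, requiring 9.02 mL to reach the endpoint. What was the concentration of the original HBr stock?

n(KOH) = 0.08878 x 0.009020 = 0.0008008 mol.
n(HBr) in the aliquot = 0.0008008 mol.
[diluted HBr] = 0.0008008 / 0.02402 = 0.03334 M.
Dilution factor = 500.0/15.60 = 32.05, so [stock] = 0.03334 x 32.05 = 1.07 M.

1.07 M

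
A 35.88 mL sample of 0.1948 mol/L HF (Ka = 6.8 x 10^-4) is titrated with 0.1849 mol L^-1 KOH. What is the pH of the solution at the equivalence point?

n(HF) = 0.1948 x 0.03588 = 0.006989 mol; V(KOH) at equivalence = 0.006989/0.1849 = 0.03780 L.
At equivalence all the acid is converted to F-; total volume = 0.03588 + 0.03780 = 0.07368 L, so [F-] = 0.006989/0.07368 = 0.09486 M.
Kb = Kw/Ka = 1.0e-14 / 6.8 x 10^-4 = 1.47e-11.
[OH^-] = sqrt(Kb x [F-]) = sqrt(1.47e-11 x 0.09486) = 1.18e-6 M.
pOH = 5.93, so pH = 14.00 - 5.93 = 8.07.

8.07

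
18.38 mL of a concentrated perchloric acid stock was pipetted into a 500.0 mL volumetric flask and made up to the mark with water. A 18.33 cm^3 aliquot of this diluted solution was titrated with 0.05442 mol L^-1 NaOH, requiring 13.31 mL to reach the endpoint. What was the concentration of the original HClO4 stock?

1.07 M

n(NaOH) = 0.05442 x 0.01331 = 0.0007243 mol.
n(HClO4) in the aliquot = 0.0007243 mol.
[diluted HClO4] = 0.0007243 / 0.01833 = 0.03952 M.
Dilution factor = 500.0/18.38 = 27.20, so [stock] = 0.03952 x 27.20 = 1.07 M.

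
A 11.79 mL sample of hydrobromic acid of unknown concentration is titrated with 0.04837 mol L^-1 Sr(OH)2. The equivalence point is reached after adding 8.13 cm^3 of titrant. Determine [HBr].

n(Sr(OH)2) delivered = 0.04837 x 0.008130 = 0.0003932 mol.
The reaction is 2 HBr + 1 Sr(OH)2, so n(HBr) = 0.0003932 x 2/1 = 0.0007865 mol.
[HBr] = 0.0007865 mol / 0.01179 L = 0.0667 M.

0.0667 M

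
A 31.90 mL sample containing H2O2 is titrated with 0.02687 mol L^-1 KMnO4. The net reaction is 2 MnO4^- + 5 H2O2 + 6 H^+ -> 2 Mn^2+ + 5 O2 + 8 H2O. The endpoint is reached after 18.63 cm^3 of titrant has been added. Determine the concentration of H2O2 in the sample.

n(KMnO4) = 0.02687 x 0.01863 = 0.0005006 mol.
From the balanced equation, 2 mol KMnO4 reacts with 5 mol H2O2, so n(H2O2) = 0.0005006 x 5/2 = 0.001251 mol.
[H2O2] = 0.001251 / 0.03190 L = 0.0392 M.

0.0392 M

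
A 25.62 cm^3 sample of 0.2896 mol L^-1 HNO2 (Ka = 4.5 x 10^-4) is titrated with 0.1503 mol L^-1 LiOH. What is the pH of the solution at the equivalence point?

8.17

n(HNO2) = 0.2896 x 0.02562 = 0.007420 mol; V(LiOH) at equivalence = 0.007420/0.1503 = 0.04936 L.
At equivalence all the acid is converted to NO2-; total volume = 0.02562 + 0.04936 = 0.07498 L, so [NO2-] = 0.007420/0.07498 = 0.09895 M.
Kb = Kw/Ka = 1.0e-14 / 4.5 x 10^-4 = 2.22e-11.
[OH^-] = sqrt(Kb x [NO2-]) = sqrt(2.22e-11 x 0.09895) = 1.48e-6 M.
pOH = 5.83, so pH = 14.00 - 5.83 = 8.17.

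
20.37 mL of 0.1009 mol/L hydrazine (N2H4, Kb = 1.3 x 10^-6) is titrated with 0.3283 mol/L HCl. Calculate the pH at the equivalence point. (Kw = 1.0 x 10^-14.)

n(N2H4) = 0.1009 x 0.02037 = 0.002055 mol; V(HCl) at equivalence = 0.002055/0.3283 = 0.006261 L.
At equivalence the base is fully converted to N2H5+; total volume = 0.02663 L, so [N2H5+] = 0.002055/0.02663 = 0.07718 M.
Ka(N2H5+) = Kw/Kb = 1.0e-14 / 1.3 x 10^-6 = 7.69e-9.
[H^+] = sqrt(Ka x [N2H5+]) = sqrt(7.69e-9 x 0.07718) = 2.44e-5 M.
pH = -log(2.44e-5) = 4.61.

4.61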